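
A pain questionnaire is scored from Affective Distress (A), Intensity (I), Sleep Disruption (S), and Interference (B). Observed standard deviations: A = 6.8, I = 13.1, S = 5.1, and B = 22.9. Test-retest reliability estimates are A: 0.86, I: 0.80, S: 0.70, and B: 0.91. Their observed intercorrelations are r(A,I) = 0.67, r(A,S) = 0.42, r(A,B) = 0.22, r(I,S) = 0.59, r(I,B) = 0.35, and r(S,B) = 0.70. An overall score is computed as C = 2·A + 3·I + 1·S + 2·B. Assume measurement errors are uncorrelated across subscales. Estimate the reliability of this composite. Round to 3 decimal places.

0.921

Var(C) = 2²·6.8² + 3²·13.1² + 5.1² + 2²·22.9² + 2·[6·6.8·13.1·0.67 + 2·6.8·5.1·0.42 + 4·6.8·22.9·0.22 + 3·13.1·5.1·0.59 + 6·13.1·22.9·0.35 + 2·5.1·22.9·0.70] = 3853.1 + 2872.01 = 6725.11.
Because errors are independent across components, Cov(Tᵢ,Tⱼ) = Cov(Xᵢ,Xⱼ); the off-diagonal part of the true-score variance is the same as above.
True-score variance = [2²·6.8²·0.86 + 3²·13.1²·0.80 + 5.1²·0.70 + 2²·22.9²·0.91] + 2872.01 = 3321.72 + 2872.01 = 6193.73.
Reliability = 6193.73 / 6725.11 = 0.921.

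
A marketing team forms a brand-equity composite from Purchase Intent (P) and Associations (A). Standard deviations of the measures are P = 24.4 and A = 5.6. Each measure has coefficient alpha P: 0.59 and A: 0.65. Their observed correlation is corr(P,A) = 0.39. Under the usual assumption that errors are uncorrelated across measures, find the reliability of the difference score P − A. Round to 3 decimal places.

0.510

Var(P−A) = 24.4² + 5.6² − 2·24.4·5.6·0.39 = 626.72 − 106.579 = 520.141.
Under uncorrelated errors the observed covariances equal the true-score covariances, so only the own-variance terms attenuate.
True-score variance = [24.4²·0.59 + 5.6²·0.65] − 106.579 = 371.646 − 106.579 = 265.067.
Reliability = 265.067 / 520.141 = 0.510.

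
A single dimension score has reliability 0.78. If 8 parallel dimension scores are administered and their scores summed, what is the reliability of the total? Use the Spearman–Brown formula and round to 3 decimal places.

0.966

ρ_k = kρ / (1 + (k−1)ρ) = 8·0.78 / (1 + 7·0.78) = 6.240 / 6.460 = 0.966.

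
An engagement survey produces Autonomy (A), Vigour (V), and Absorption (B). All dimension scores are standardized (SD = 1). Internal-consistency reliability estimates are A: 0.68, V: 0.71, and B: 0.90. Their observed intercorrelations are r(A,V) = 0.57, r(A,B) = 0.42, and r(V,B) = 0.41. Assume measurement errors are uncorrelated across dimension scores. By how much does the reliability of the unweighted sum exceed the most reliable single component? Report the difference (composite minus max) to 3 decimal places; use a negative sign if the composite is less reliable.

Var(sum) = 3 + 2.8 = 5.8; true-score variance = 2.29 + 2.8 = 5.09; composite reliability = 0.8776.
Max component reliability = 0.9000.
Difference = 0.8776 − 0.9000 = -0.022.

-0.022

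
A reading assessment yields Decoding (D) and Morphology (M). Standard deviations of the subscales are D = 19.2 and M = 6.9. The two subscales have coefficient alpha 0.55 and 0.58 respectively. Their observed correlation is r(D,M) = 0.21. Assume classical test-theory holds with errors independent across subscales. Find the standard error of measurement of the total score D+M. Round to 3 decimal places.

13.634

Var(total) = 416.25 + 55.6416 = 471.892.
True-score variance = 230.366 + 55.6416 = 286.007, so reliability = 0.6061.
Error variance = 471.892 − 286.007 = 185.884; SEM = √185.884 = 13.634.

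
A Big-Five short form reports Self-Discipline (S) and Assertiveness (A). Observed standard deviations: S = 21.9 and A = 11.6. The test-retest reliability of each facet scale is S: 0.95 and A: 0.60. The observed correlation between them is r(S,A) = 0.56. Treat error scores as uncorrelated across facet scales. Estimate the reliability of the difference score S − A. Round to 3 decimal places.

0.764

Var(S−A) = 21.9² + 11.6² − 2·21.9·11.6·0.56 = 614.17 − 284.525 = 329.645.
With uncorrelated errors the cross-covariances are all true-score covariance, so they carry over unchanged; only the diagonal terms shrink to ρᵢσᵢ².
True-score variance = [21.9²·0.95 + 11.6²·0.60] − 284.525 = 536.365 − 284.525 = 251.841.
Reliability = 251.841 / 329.645 = 0.764.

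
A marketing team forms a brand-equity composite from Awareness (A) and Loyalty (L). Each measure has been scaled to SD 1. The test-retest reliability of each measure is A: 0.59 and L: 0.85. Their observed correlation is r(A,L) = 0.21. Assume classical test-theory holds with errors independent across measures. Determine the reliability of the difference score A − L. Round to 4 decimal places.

Var(A−L) = 1 + 1 − 2·0.21 = 2 − 0.42 = 1.58.
With uncorrelated errors the cross-covariances are all true-score covariance, so they carry over unchanged; only the diagonal terms shrink to ρᵢσᵢ².
True-score variance = [0.59 + 0.85] − 0.42 = 1.44 − 0.42 = 1.02.
Reliability = 1.02 / 1.58 = 0.6456.

0.6456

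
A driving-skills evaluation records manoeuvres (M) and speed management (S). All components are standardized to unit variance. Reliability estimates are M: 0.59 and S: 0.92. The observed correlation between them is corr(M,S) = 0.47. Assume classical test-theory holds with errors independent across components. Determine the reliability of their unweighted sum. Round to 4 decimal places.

0.8333

Var(M+S) = 2 + 2·[0.47] = 2 + 0.94 = 2.94.
With uncorrelated errors the cross-covariances are all true-score covariance, so they carry over unchanged; only the diagonal terms shrink to ρᵢσᵢ².
True-score variance = [0.59 + 0.92] + 0.94 = 1.51 + 0.94 = 2.45.
Reliability = 2.45 / 2.94 = 0.8333.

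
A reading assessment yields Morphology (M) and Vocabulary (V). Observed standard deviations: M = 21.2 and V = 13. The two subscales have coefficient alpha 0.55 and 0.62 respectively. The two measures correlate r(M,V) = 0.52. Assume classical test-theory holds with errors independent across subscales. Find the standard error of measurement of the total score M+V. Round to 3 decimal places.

16.324

Var(total) = 618.44 + 286.624 = 905.064.
True-score variance = 351.972 + 286.624 = 638.596, so reliability = 0.7056.
Error variance = 905.064 − 638.596 = 266.468; SEM = √266.468 = 16.324.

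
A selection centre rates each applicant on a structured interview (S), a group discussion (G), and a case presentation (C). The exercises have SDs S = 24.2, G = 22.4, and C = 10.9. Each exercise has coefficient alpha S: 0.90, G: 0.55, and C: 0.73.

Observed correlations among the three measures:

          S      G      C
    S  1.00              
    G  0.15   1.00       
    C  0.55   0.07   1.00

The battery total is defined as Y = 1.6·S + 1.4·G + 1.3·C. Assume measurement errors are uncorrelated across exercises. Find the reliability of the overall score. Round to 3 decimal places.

Var(Y) = 1.6²·24.2² + 1.4²·22.4² + 1.3²·10.9² + 2·[2.24·24.2·22.4·0.15 + 2.08·24.2·10.9·0.55 + 1.82·22.4·10.9·0.07] = 2683.48 + 1030.02 = 3713.5.
Under uncorrelated errors the observed covariances equal the true-score covariances, so only the own-variance terms attenuate.
True-score variance = [1.6²·24.2²·0.90 + 1.4²·22.4²·0.55 + 1.3²·10.9²·0.73] + 1030.02 = 2036.79 + 1030.02 = 3066.81.
Reliability = 3066.81 / 3713.5 = 0.826.

0.826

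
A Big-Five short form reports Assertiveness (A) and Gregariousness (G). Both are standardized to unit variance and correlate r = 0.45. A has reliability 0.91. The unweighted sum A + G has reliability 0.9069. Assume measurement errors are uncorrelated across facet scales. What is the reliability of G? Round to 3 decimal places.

Var(A+G) = 2 + 2·0.45 = 2.900.
True-score variance = ρ_A + ρ_G + 2·0.45, so 0.9069 = (0.91 + ρ_G + 0.90) / 2.900.
ρ_G = 0.9069·2.900 − 0.91 − 0.90 = 0.820.

0.820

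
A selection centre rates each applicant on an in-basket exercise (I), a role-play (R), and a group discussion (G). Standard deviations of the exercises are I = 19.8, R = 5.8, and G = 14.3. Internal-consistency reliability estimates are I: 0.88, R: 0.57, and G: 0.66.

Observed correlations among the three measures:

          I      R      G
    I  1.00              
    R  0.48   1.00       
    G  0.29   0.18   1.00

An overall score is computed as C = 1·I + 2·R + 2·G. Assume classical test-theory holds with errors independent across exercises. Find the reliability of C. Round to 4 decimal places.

Var(C) = 19.8² + 2²·5.8² + 2²·14.3² + 2·[2·19.8·5.8·0.48 + 2·19.8·14.3·0.29 + 4·5.8·14.3·0.18] = 1344.56 + 668.369 = 2012.93.
Under uncorrelated errors the observed covariances equal the true-score covariances, so only the own-variance terms attenuate.
True-score variance = [19.8²·0.88 + 2²·5.8²·0.57 + 2²·14.3²·0.66] + 668.369 = 961.548 + 668.369 = 1629.92.
Reliability = 1629.92 / 2012.93 = 0.8097.

0.8097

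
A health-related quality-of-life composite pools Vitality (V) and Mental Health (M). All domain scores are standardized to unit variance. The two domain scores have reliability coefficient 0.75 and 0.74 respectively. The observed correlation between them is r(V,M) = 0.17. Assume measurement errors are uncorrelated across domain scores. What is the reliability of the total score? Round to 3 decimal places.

Var(V+M) = 2 + 2·[0.17] = 2 + 0.34 = 2.34.
Under uncorrelated errors the observed covariances equal the true-score covariances, so only the own-variance terms attenuate.
True-score variance = [0.75 + 0.74] + 0.34 = 1.49 + 0.34 = 1.83.
Reliability = 1.83 / 2.34 = 0.782.

0.782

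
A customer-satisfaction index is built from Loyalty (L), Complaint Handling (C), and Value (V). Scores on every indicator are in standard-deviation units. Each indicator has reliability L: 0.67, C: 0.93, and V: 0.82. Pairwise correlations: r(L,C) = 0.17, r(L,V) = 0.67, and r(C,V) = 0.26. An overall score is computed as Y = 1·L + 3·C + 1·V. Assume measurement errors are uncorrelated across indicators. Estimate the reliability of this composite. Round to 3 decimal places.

0.924

Var(Y) = 1 + 3² + 1 + 2·[3·0.17 + 0.67 + 3·0.26] = 11 + 3.92 = 14.92.
Under uncorrelated errors the observed covariances equal the true-score covariances, so only the own-variance terms attenuate.
True-score variance = [0.67 + 3²·0.93 + 0.82] + 3.92 = 9.86 + 3.92 = 13.78.
Reliability = 13.78 / 14.92 = 0.924.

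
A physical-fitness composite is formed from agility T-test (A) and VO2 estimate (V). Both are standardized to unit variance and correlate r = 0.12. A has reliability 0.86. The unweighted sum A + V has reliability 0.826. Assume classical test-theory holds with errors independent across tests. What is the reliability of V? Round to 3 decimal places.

0.750

Var(A+V) = 2 + 2·0.12 = 2.240.
True-score variance = ρ_A + ρ_V + 2·0.12, so 0.826 = (0.86 + ρ_V + 0.24) / 2.240.
ρ_V = 0.826·2.240 − 0.86 − 0.24 = 0.750.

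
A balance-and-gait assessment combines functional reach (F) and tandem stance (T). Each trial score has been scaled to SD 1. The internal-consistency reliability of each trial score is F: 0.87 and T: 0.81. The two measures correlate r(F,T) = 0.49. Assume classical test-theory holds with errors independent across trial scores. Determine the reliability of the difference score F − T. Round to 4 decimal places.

0.6863

Var(F−T) = 1 + 1 − 2·0.49 = 2 − 0.98 = 1.02.
With uncorrelated errors the cross-covariances are all true-score covariance, so they carry over unchanged; only the diagonal terms shrink to ρᵢσᵢ².
True-score variance = [0.87 + 0.81] − 0.98 = 1.68 − 0.98 = 0.7.
Reliability = 0.7 / 1.02 = 0.6863.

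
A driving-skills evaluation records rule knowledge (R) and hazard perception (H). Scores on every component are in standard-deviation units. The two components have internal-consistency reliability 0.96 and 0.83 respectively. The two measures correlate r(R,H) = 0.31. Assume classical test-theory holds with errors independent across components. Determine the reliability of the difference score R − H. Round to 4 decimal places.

0.8478

Var(R−H) = 1 + 1 − 2·0.31 = 2 − 0.62 = 1.38.
Under uncorrelated errors the observed covariances equal the true-score covariances, so only the own-variance terms attenuate.
True-score variance = [0.96 + 0.83] − 0.62 = 1.79 − 0.62 = 1.17.
Reliability = 1.17 / 1.38 = 0.8478.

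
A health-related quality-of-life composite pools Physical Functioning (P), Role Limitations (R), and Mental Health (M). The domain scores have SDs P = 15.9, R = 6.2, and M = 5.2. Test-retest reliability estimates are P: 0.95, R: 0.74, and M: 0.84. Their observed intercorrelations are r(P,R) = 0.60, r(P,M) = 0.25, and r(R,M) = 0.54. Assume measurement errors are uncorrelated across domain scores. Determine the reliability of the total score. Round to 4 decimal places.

Var(P+R+M) = 15.9² + 6.2² + 5.2² + 2·[15.9·6.2·0.60 + 15.9·5.2·0.25 + 6.2·5.2·0.54] = 318.29 + 194.455 = 512.745.
Under uncorrelated errors the observed covariances equal the true-score covariances, so only the own-variance terms attenuate.
True-score variance = [15.9²·0.95 + 6.2²·0.74 + 5.2²·0.84] + 194.455 = 291.329 + 194.455 = 485.784.
Reliability = 485.784 / 512.745 = 0.9474.

0.9474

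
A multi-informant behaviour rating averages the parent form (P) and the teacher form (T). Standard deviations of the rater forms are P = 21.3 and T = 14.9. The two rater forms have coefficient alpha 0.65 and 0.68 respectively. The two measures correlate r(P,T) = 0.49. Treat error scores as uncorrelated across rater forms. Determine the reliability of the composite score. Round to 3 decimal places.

Var(P+T) = 21.3² + 14.9² + 2·[21.3·14.9·0.49] = 675.7 + 311.023 = 986.723.
Because errors are independent across components, Cov(Tᵢ,Tⱼ) = Cov(Xᵢ,Xⱼ); the off-diagonal part of the true-score variance is the same as above.
True-score variance = [21.3²·0.65 + 14.9²·0.68] + 311.023 = 445.865 + 311.023 = 756.888.
Reliability = 756.888 / 986.723 = 0.767.

0.767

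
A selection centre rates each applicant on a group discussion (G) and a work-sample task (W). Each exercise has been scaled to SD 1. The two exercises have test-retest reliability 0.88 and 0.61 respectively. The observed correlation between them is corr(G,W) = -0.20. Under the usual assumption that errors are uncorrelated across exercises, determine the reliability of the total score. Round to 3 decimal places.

Var(G+W) = 2 + 2·[(-0.20)] = 2 − 0.4 = 1.6.
Under uncorrelated errors the observed covariances equal the true-score covariances, so only the own-variance terms attenuate.
True-score variance = [0.88 + 0.61] − 0.4 = 1.49 − 0.4 = 1.09.
Reliability = 1.09 / 1.6 = 0.681.

0.681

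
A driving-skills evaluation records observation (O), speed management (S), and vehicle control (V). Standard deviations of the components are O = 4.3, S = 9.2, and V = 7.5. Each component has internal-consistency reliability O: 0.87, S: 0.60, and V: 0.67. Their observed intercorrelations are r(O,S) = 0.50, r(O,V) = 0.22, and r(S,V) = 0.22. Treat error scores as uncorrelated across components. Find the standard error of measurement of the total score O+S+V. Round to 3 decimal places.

Var(total) = 159.38 + 84.11 = 243.49.
True-score variance = 104.558 + 84.11 = 188.668, so reliability = 0.7748.
Error variance = 243.49 − 188.668 = 54.8222; SEM = √54.8222 = 7.404.

7.404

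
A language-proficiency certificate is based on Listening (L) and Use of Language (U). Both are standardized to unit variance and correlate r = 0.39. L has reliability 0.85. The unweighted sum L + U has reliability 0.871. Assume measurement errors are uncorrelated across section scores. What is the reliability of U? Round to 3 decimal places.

Var(L+U) = 2 + 2·0.39 = 2.780.
True-score variance = ρ_L + ρ_U + 2·0.39, so 0.871 = (0.85 + ρ_U + 0.78) / 2.780.
ρ_U = 0.871·2.780 − 0.85 − 0.78 = 0.791.

0.791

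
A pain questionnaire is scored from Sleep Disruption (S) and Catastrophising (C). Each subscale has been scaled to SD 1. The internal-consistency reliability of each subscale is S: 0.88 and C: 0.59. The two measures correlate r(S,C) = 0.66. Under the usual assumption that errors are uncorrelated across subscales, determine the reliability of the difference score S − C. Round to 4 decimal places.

0.2206

Var(S−C) = 1 + 1 − 2·0.66 = 2 − 1.32 = 0.68.
With uncorrelated errors the cross-covariances are all true-score covariance, so they carry over unchanged; only the diagonal terms shrink to ρᵢσᵢ².
True-score variance = [0.88 + 0.59] − 1.32 = 1.47 − 1.32 = 0.15.
Reliability = 0.15 / 0.68 = 0.2206.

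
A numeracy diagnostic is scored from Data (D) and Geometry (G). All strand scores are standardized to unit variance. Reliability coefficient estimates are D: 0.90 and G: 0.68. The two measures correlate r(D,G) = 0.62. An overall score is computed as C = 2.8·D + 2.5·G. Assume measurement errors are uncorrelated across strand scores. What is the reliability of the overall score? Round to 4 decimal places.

Var(C) = 2.8² + 2.5² + 2·[7·0.62] = 14.09 + 8.68 = 22.77.
Because errors are independent across components, Cov(Tᵢ,Tⱼ) = Cov(Xᵢ,Xⱼ); the off-diagonal part of the true-score variance is the same as above.
True-score variance = [2.8²·0.90 + 2.5²·0.68] + 8.68 = 11.306 + 8.68 = 19.986.
Reliability = 19.986 / 22.77 = 0.8777.

0.8777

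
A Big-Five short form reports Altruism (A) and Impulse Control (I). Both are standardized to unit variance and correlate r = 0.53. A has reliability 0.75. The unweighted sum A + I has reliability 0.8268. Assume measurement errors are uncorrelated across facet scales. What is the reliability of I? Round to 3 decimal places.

Var(A+I) = 2 + 2·0.53 = 3.060.
True-score variance = ρ_A + ρ_I + 2·0.53, so 0.8268 = (0.75 + ρ_I + 1.06) / 3.060.
ρ_I = 0.8268·3.060 − 0.75 − 1.06 = 0.720.

0.720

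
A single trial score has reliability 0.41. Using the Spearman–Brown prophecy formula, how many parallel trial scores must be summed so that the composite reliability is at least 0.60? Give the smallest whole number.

3

k ≥ ρ*(1−ρ₁)/(ρ₁(1−ρ*)) = 0.60·0.59 / (0.41·0.40) = 2.159.
Smallest integer k = 3.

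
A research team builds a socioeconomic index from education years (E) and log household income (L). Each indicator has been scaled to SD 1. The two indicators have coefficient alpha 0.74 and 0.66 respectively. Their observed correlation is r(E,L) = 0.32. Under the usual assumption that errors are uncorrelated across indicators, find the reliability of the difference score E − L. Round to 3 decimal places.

Var(E−L) = 1 + 1 − 2·0.32 = 2 − 0.64 = 1.36.
With uncorrelated errors the cross-covariances are all true-score covariance, so they carry over unchanged; only the diagonal terms shrink to ρᵢσᵢ².
True-score variance = [0.74 + 0.66] − 0.64 = 1.4 − 0.64 = 0.76.
Reliability = 0.76 / 1.36 = 0.559.

0.559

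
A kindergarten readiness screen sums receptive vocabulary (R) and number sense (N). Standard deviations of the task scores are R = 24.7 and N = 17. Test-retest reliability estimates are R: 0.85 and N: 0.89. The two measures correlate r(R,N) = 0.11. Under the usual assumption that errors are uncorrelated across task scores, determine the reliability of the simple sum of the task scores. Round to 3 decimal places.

0.876

Var(R+N) = 24.7² + 17² + 2·[24.7·17·0.11] = 899.09 + 92.378 = 991.468.
Because errors are independent across components, Cov(Tᵢ,Tⱼ) = Cov(Xᵢ,Xⱼ); the off-diagonal part of the true-score variance is the same as above.
True-score variance = [24.7²·0.85 + 17²·0.89] + 92.378 = 775.786 + 92.378 = 868.164.
Reliability = 868.164 / 991.468 = 0.876.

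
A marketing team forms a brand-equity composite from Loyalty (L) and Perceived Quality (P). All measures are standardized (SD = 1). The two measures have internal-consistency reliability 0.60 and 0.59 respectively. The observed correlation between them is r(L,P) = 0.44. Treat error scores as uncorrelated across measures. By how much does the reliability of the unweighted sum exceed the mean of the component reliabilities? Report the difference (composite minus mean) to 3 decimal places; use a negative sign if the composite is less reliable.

0.124

Var(sum) = 2 + 0.88 = 2.88; true-score variance = 1.19 + 0.88 = 2.07; composite reliability = 0.7188.
Mean component reliability = 0.5950.
Difference = 0.7188 − 0.5950 = 0.124.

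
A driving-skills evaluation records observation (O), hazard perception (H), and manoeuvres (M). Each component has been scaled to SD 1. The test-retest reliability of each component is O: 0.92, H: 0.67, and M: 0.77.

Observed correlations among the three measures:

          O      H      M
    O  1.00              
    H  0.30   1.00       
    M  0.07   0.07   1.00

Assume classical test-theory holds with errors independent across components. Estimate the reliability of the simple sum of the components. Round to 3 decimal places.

0.835

Var(O+H+M) = 3 + 2·[0.30 + 0.07 + 0.07] = 3 + 0.88 = 3.88.
With uncorrelated errors the cross-covariances are all true-score covariance, so they carry over unchanged; only the diagonal terms shrink to ρᵢσᵢ².
True-score variance = [0.92 + 0.67 + 0.77] + 0.88 = 2.36 + 0.88 = 3.24.
Reliability = 3.24 / 3.88 = 0.835.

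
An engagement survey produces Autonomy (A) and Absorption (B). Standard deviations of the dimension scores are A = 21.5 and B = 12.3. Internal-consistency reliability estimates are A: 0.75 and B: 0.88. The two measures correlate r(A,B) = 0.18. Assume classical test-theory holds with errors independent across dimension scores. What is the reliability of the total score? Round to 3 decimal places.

Var(A+B) = 21.5² + 12.3² + 2·[21.5·12.3·0.18] = 613.54 + 95.202 = 708.742.
Because errors are independent across components, Cov(Tᵢ,Tⱼ) = Cov(Xᵢ,Xⱼ); the off-diagonal part of the true-score variance is the same as above.
True-score variance = [21.5²·0.75 + 12.3²·0.88] + 95.202 = 479.823 + 95.202 = 575.025.
Reliability = 575.025 / 708.742 = 0.811.

0.811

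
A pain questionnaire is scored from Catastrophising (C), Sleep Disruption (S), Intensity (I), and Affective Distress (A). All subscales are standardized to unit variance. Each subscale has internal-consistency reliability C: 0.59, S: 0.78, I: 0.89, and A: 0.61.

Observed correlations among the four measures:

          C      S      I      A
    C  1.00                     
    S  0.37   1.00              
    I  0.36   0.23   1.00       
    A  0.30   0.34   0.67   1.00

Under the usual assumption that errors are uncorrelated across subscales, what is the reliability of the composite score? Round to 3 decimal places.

0.868

Var(C+S+I+A) = 4 + 2·[0.37 + 0.36 + 0.30 + 0.23 + 0.34 + 0.67] = 4 + 4.54 = 8.54.
Because errors are independent across components, Cov(Tᵢ,Tⱼ) = Cov(Xᵢ,Xⱼ); the off-diagonal part of the true-score variance is the same as above.
True-score variance = [0.59 + 0.78 + 0.89 + 0.61] + 4.54 = 2.87 + 4.54 = 7.41.
Reliability = 7.41 / 8.54 = 0.868.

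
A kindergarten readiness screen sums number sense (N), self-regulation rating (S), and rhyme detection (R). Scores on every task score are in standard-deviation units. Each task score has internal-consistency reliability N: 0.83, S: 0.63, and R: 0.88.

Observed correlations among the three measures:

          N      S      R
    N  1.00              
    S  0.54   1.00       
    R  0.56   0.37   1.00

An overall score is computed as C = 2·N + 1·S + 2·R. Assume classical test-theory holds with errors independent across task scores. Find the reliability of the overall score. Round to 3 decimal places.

0.911

Var(C) = 2² + 1 + 2² + 2·[2·0.54 + 4·0.56 + 2·0.37] = 9 + 8.12 = 17.12.
Because errors are independent across components, Cov(Tᵢ,Tⱼ) = Cov(Xᵢ,Xⱼ); the off-diagonal part of the true-score variance is the same as above.
True-score variance = [2²·0.83 + 0.63 + 2²·0.88] + 8.12 = 7.47 + 8.12 = 15.59.
Reliability = 15.59 / 17.12 = 0.911.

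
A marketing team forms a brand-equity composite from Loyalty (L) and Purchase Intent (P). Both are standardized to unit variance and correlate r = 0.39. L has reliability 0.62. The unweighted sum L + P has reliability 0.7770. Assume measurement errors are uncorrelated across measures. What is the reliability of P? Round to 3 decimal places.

0.760

Var(L+P) = 2 + 2·0.39 = 2.780.
True-score variance = ρ_L + ρ_P + 2·0.39, so 0.7770 = (0.62 + ρ_P + 0.78) / 2.780.
ρ_P = 0.7770·2.780 − 0.62 − 0.78 = 0.760.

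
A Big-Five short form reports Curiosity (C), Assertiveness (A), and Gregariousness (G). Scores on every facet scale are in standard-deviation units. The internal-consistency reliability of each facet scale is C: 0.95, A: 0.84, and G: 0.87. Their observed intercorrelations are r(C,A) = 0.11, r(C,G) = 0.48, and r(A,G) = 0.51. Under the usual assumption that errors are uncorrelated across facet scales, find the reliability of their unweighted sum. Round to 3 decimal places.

0.935

Var(C+A+G) = 3 + 2·[0.11 + 0.48 + 0.51] = 3 + 2.2 = 5.2.
Because errors are independent across components, Cov(Tᵢ,Tⱼ) = Cov(Xᵢ,Xⱼ); the off-diagonal part of the true-score variance is the same as above.
True-score variance = [0.95 + 0.84 + 0.87] + 2.2 = 2.66 + 2.2 = 4.86.
Reliability = 4.86 / 5.2 = 0.935.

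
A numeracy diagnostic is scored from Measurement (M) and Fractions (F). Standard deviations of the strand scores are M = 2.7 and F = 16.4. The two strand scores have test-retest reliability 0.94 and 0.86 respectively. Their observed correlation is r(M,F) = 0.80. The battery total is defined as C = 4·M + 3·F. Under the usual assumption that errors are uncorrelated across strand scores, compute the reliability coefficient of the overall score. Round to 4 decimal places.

0.8979

Var(C) = 4²·2.7² + 3²·16.4² + 2·[12·2.7·16.4·0.80] = 2537.28 + 850.176 = 3387.46.
Because errors are independent across components, Cov(Tᵢ,Tⱼ) = Cov(Xᵢ,Xⱼ); the off-diagonal part of the true-score variance is the same as above.
True-score variance = [4²·2.7²·0.94 + 3²·16.4²·0.86] + 850.176 = 2191.39 + 850.176 = 3041.57.
Reliability = 3041.57 / 3387.46 = 0.8979.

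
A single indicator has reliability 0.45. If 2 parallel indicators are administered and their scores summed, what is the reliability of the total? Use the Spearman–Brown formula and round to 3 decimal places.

0.621

ρ_k = kρ / (1 + (k−1)ρ) = 2·0.45 / (1 + 1·0.45) = 0.900 / 1.450 = 0.621.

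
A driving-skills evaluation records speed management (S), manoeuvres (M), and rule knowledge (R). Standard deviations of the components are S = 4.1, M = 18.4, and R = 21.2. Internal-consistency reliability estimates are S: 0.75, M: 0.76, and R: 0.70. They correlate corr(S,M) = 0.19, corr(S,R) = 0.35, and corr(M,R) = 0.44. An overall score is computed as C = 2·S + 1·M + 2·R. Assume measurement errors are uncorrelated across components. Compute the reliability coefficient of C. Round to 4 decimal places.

Var(C) = 2²·4.1² + 18.4² + 2²·21.2² + 2·[2·4.1·18.4·0.19 + 4·4.1·21.2·0.35 + 2·18.4·21.2·0.44] = 2203.56 + 987.251 = 3190.81.
Under uncorrelated errors the observed covariances equal the true-score covariances, so only the own-variance terms attenuate.
True-score variance = [2²·4.1²·0.75 + 18.4²·0.76 + 2²·21.2²·0.70] + 987.251 = 1566.17 + 987.251 = 2553.42.
Reliability = 2553.42 / 3190.81 = 0.8002.

0.8002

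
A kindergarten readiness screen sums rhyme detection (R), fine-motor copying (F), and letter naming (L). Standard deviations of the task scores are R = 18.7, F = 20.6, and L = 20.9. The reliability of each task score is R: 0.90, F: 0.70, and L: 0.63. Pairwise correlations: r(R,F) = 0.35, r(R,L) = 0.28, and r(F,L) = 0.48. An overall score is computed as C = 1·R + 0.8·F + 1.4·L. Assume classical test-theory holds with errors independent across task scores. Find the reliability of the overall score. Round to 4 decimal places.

Var(C) = 18.7² + 0.8²·20.6² + 1.4²·20.9² + 2·[0.8·18.7·20.6·0.35 + 1.4·18.7·20.9·0.28 + 1.12·20.6·20.9·0.48] = 1477.43 + 985.051 = 2462.48.
With uncorrelated errors the cross-covariances are all true-score covariance, so they carry over unchanged; only the diagonal terms shrink to ρᵢσᵢ².
True-score variance = [18.7²·0.90 + 0.8²·20.6²·0.70 + 1.4²·20.9²·0.63] + 985.051 = 1044.21 + 985.051 = 2029.26.
Reliability = 2029.26 / 2462.48 = 0.8241.

0.8241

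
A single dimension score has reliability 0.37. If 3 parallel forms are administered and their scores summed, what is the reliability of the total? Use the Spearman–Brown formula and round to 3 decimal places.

0.638

ρ_k = kρ / (1 + (k−1)ρ) = 3·0.37 / (1 + 2·0.37) = 1.110 / 1.740 = 0.638.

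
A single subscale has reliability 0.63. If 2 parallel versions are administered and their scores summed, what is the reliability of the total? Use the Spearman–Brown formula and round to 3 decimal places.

0.773

ρ_k = kρ / (1 + (k−1)ρ) = 2·0.63 / (1 + 1·0.63) = 1.260 / 1.630 = 0.773.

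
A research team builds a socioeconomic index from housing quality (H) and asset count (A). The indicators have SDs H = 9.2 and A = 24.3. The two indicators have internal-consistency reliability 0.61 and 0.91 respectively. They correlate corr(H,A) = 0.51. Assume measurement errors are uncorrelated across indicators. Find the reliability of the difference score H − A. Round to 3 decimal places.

Var(H−A) = 9.2² + 24.3² − 2·9.2·24.3·0.51 = 675.13 − 228.031 = 447.099.
Because errors are independent across components, Cov(Tᵢ,Tⱼ) = Cov(Xᵢ,Xⱼ); the off-diagonal part of the true-score variance is the same as above.
True-score variance = [9.2²·0.61 + 24.3²·0.91] − 228.031 = 588.976 − 228.031 = 360.945.
Reliability = 360.945 / 447.099 = 0.807.

0.807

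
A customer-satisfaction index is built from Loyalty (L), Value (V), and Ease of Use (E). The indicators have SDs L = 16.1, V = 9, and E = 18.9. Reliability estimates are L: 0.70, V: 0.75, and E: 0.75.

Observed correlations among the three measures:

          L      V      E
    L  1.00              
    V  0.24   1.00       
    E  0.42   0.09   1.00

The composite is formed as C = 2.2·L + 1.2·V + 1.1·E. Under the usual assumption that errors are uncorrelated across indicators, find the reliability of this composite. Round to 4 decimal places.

Var(C) = 2.2²·16.1² + 1.2²·9² + 1.1²·18.9² + 2·[2.64·16.1·9·0.24 + 2.42·16.1·18.9·0.42 + 1.32·9·18.9·0.09] = 1803.44 + 842.594 = 2646.03.
With uncorrelated errors the cross-covariances are all true-score covariance, so they carry over unchanged; only the diagonal terms shrink to ρᵢσᵢ².
True-score variance = [2.2²·16.1²·0.70 + 1.2²·9²·0.75 + 1.1²·18.9²·0.75] + 842.594 = 1289.85 + 842.594 = 2132.45.
Reliability = 2132.45 / 2646.03 = 0.8059.

0.8059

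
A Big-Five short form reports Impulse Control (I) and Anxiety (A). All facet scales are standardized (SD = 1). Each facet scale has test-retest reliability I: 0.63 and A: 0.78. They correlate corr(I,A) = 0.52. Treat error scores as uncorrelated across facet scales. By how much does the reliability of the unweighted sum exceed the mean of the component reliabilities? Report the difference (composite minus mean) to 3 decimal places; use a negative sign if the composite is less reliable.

0.101

Var(sum) = 2 + 1.04 = 3.04; true-score variance = 1.41 + 1.04 = 2.45; composite reliability = 0.8059.
Mean component reliability = 0.7050.
Difference = 0.8059 − 0.7050 = 0.101.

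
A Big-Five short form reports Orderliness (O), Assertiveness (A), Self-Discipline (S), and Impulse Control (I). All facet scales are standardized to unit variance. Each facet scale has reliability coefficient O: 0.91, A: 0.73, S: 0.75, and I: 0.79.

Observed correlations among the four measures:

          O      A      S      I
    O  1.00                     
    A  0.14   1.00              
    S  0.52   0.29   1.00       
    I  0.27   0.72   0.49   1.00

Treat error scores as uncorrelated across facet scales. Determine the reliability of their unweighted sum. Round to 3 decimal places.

Var(O+A+S+I) = 4 + 2·[0.14 + 0.52 + 0.27 + 0.29 + 0.72 + 0.49] = 4 + 4.86 = 8.86.
Under uncorrelated errors the observed covariances equal the true-score covariances, so only the own-variance terms attenuate.
True-score variance = [0.91 + 0.73 + 0.75 + 0.79] + 4.86 = 3.18 + 4.86 = 8.04.
Reliability = 8.04 / 8.86 = 0.907.

0.907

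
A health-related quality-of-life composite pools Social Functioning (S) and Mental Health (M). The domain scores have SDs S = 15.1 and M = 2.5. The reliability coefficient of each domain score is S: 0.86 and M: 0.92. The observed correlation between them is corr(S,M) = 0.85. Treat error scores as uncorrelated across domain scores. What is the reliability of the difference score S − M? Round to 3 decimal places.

Var(S−M) = 15.1² + 2.5² − 2·15.1·2.5·0.85 = 234.26 − 64.175 = 170.085.
Because errors are independent across components, Cov(Tᵢ,Tⱼ) = Cov(Xᵢ,Xⱼ); the off-diagonal part of the true-score variance is the same as above.
True-score variance = [15.1²·0.86 + 2.5²·0.92] − 64.175 = 201.839 − 64.175 = 137.664.
Reliability = 137.664 / 170.085 = 0.809.

0.809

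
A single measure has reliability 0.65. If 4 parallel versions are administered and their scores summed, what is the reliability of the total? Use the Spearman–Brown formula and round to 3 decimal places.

ρ_k = kρ / (1 + (k−1)ρ) = 4·0.65 / (1 + 3·0.65) = 2.600 / 2.950 = 0.881.

0.881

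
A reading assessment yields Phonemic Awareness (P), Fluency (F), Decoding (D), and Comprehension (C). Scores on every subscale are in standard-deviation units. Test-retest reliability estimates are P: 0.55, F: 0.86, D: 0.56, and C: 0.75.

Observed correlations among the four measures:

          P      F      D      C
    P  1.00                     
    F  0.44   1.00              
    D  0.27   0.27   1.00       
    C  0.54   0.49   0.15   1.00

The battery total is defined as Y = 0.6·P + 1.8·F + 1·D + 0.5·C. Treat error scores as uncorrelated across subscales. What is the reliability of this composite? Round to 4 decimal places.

Var(Y) = 0.6² + 1.8² + 1 + 0.5² + 2·[1.08·0.44 + 0.6·0.27 + 0.3·0.54 + 1.8·0.27 + 0.9·0.49 + 0.5·0.15] = 4.85 + 3.6024 = 8.4524.
Under uncorrelated errors the observed covariances equal the true-score covariances, so only the own-variance terms attenuate.
True-score variance = [0.6²·0.55 + 1.8²·0.86 + 0.56 + 0.5²·0.75] + 3.6024 = 3.7319 + 3.6024 = 7.3343.
Reliability = 7.3343 / 8.4524 = 0.8677.

0.8677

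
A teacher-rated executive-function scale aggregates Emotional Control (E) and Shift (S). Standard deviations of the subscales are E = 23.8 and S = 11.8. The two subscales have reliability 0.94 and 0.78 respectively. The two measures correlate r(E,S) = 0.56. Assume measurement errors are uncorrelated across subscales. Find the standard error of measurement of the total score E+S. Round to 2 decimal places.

8.04

Var(total) = 705.68 + 314.541 = 1020.22.
True-score variance = 641.061 + 314.541 = 955.602, so reliability = 0.9367.
Error variance = 1020.22 − 955.602 = 64.6192; SEM = √64.6192 = 8.04.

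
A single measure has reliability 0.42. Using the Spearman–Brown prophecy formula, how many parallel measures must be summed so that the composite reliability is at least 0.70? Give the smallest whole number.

4

k ≥ ρ*(1−ρ₁)/(ρ₁(1−ρ*)) = 0.70·0.58 / (0.42·0.30) = 3.222.
Smallest integer k = 4.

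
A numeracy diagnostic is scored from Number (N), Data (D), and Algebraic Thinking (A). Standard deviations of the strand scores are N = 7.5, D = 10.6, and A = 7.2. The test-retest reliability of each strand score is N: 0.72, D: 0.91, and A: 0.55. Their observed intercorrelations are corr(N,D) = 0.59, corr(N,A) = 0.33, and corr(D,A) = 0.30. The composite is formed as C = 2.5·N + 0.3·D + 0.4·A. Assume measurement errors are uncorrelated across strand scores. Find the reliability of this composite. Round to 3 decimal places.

0.786

Var(C) = 2.5²·7.5² + 0.3²·10.6² + 0.4²·7.2² + 2·[0.75·7.5·10.6·0.59 + 7.5·7.2·0.33 + 0.12·10.6·7.2·0.30] = 369.969 + 111.493 = 481.462.
Because errors are independent across components, Cov(Tᵢ,Tⱼ) = Cov(Xᵢ,Xⱼ); the off-diagonal part of the true-score variance is the same as above.
True-score variance = [2.5²·7.5²·0.72 + 0.3²·10.6²·0.91 + 0.4²·7.2²·0.55] + 111.493 = 266.889 + 111.493 = 378.382.
Reliability = 378.382 / 481.462 = 0.786.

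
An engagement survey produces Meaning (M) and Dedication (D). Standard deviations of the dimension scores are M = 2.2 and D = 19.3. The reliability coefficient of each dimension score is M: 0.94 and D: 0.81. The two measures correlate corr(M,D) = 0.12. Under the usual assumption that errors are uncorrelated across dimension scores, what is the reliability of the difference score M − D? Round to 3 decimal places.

0.806

Var(M−D) = 2.2² + 19.3² − 2·2.2·19.3·0.12 = 377.33 − 10.1904 = 367.14.
Under uncorrelated errors the observed covariances equal the true-score covariances, so only the own-variance terms attenuate.
True-score variance = [2.2²·0.94 + 19.3²·0.81] − 10.1904 = 306.267 − 10.1904 = 296.076.
Reliability = 296.076 / 367.14 = 0.806.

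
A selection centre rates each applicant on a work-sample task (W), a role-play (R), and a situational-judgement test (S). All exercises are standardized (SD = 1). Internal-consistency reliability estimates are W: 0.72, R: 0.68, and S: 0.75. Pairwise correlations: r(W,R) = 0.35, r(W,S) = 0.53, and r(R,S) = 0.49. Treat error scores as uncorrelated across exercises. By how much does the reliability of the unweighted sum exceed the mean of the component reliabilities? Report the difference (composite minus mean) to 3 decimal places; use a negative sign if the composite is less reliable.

Var(sum) = 3 + 2.74 = 5.74; true-score variance = 2.15 + 2.74 = 4.89; composite reliability = 0.8519.
Mean component reliability = 0.7167.
Difference = 0.8519 − 0.7167 = 0.135.

0.135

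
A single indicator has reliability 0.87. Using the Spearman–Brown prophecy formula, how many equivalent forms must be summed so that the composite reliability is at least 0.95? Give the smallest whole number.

k ≥ ρ*(1−ρ₁)/(ρ₁(1−ρ*)) = 0.95·0.13 / (0.87·0.05) = 2.839.
Smallest integer k = 3.

3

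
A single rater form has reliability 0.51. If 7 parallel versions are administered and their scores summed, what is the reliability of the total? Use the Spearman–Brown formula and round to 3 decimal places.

ρ_k = kρ / (1 + (k−1)ρ) = 7·0.51 / (1 + 6·0.51) = 3.570 / 4.060 = 0.879.

0.879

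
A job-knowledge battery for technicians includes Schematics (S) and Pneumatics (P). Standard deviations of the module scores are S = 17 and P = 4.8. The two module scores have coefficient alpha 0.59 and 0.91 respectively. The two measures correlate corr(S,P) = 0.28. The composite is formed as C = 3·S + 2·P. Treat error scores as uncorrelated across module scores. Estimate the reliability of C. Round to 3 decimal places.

Var(C) = 3²·17² + 2²·4.8² + 2·[6·17·4.8·0.28] = 2693.16 + 274.176 = 2967.34.
Under uncorrelated errors the observed covariances equal the true-score covariances, so only the own-variance terms attenuate.
True-score variance = [3²·17²·0.59 + 2²·4.8²·0.91] + 274.176 = 1618.46 + 274.176 = 1892.63.
Reliability = 1892.63 / 2967.34 = 0.638.

0.638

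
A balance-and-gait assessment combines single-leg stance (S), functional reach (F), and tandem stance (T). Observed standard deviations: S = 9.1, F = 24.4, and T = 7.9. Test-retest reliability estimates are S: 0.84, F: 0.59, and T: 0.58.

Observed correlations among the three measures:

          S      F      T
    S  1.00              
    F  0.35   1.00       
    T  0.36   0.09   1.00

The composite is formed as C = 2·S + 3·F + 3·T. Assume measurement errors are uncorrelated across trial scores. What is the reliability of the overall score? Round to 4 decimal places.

Var(C) = 2²·9.1² + 3²·24.4² + 3²·7.9² + 2·[6·9.1·24.4·0.35 + 6·9.1·7.9·0.36 + 9·24.4·7.9·0.09] = 6251.17 + 1555.4 = 7806.57.
Under uncorrelated errors the observed covariances equal the true-score covariances, so only the own-variance terms attenuate.
True-score variance = [2²·9.1²·0.84 + 3²·24.4²·0.59 + 3²·7.9²·0.58] + 1555.4 = 3765.38 + 1555.4 = 5320.79.
Reliability = 5320.79 / 7806.57 = 0.6816.

0.6816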